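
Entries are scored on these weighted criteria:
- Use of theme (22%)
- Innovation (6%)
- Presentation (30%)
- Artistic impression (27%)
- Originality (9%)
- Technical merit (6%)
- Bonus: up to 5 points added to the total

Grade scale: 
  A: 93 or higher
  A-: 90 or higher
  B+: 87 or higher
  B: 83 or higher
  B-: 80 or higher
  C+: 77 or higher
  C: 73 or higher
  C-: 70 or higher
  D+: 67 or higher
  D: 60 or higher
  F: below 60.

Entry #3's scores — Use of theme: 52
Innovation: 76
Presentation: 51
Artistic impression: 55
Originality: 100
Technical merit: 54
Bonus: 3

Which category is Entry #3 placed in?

D

Weighted total:
  Use of theme 52 × 0.22 = 11.44
  Innovation 76 × 0.06 = 4.56
  Presentation 51 × 0.3 = 15.3
  Artistic impression 55 × 0.27 = 14.85
  Originality 100 × 0.09 = 9
  Technical merit 54 × 0.06 = 3.24
Sum = 58.39
Bonus: 58.39 + 3 = 61.39
61.39 is ≥ 60 and < 67 → D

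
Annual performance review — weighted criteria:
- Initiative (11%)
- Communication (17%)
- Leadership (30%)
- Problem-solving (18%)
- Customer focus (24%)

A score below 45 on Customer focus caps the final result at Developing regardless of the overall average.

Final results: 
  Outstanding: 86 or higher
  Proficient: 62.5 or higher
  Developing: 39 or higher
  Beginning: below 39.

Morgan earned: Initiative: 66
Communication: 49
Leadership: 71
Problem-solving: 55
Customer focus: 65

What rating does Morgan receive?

Customer focus score 65 ≥ 45: minimum met.
Weighted total:
  Initiative 66 × 0.11 = 7.26
  Communication 49 × 0.17 = 8.33
  Leadership 71 × 0.3 = 21.3
  Problem-solving 55 × 0.18 = 9.9
  Customer focus 65 × 0.24 = 15.6
Sum = 62.39
62.39 is ≥ 39 and < 62.5 → Developing

Developing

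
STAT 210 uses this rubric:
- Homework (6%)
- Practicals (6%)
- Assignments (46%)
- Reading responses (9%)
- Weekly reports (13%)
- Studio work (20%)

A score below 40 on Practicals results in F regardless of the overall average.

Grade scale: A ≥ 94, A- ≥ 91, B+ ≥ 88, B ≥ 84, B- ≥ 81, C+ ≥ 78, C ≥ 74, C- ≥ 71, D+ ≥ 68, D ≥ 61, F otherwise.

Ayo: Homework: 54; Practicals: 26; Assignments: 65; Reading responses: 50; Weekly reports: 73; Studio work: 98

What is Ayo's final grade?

Practicals score 26 < 40: minimum not met.
Weighted total:
  Homework 54 × 0.06 = 3.24
  Practicals 26 × 0.06 = 1.56
  Assignments 65 × 0.46 = 29.9
  Reading responses 50 × 0.09 = 4.5
  Weekly reports 73 × 0.13 = 9.49
  Studio work 98 × 0.2 = 19.6
Sum = 68.29
Because the Practicals minimum was not met, the result is F.

F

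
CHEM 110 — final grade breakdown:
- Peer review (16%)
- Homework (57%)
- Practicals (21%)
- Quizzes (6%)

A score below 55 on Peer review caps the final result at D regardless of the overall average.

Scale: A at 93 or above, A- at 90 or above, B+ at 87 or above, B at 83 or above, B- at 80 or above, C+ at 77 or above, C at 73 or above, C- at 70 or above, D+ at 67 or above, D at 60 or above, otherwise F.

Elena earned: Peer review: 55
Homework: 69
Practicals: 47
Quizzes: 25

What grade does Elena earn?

F

Peer review score 55 ≥ 55: minimum met.
Weighted total:
  Peer review 55 × 0.16 = 8.8
  Homework 69 × 0.57 = 39.33
  Practicals 47 × 0.21 = 9.87
  Quizzes 25 × 0.06 = 1.5
Sum = 59.5
59.5 < 60 → F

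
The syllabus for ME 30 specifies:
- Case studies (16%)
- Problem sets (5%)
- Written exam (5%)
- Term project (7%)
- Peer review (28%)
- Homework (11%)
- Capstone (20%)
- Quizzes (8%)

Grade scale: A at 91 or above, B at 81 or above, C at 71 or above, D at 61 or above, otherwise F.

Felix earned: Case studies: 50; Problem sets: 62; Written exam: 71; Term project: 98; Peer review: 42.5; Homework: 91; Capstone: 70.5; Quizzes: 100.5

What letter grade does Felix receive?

Weighted total:
  Case studies 50 × 0.16 = 8
  Problem sets 62 × 0.05 = 3.1
  Written exam 71 × 0.05 = 3.55
  Term project 98 × 0.07 = 6.86
  Peer review 42.5 × 0.28 = 11.9
  Homework 91 × 0.11 = 10.01
  Capstone 70.5 × 0.2 = 14.1
  Quizzes 100.5 × 0.08 = 8.04
Sum = 65.56
65.56 is ≥ 61 and < 71 → D

D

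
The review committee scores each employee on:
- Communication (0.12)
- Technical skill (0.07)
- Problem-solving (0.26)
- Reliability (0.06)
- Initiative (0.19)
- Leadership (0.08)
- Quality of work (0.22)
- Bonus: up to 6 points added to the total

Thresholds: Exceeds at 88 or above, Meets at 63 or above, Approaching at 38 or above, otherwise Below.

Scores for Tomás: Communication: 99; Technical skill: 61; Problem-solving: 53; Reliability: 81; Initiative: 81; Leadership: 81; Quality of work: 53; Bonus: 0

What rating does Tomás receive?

Weighted total:
  Communication 99 × 0.12 = 11.88
  Technical skill 61 × 0.07 = 4.27
  Problem-solving 53 × 0.26 = 13.78
  Reliability 81 × 0.06 = 4.86
  Initiative 81 × 0.19 = 15.39
  Leadership 81 × 0.08 = 6.48
  Quality of work 53 × 0.22 = 11.66
Sum = 68.32
Bonus: 68.32 + 0 = 68.32
68.32 is ≥ 63 and < 88 → Meets

Meets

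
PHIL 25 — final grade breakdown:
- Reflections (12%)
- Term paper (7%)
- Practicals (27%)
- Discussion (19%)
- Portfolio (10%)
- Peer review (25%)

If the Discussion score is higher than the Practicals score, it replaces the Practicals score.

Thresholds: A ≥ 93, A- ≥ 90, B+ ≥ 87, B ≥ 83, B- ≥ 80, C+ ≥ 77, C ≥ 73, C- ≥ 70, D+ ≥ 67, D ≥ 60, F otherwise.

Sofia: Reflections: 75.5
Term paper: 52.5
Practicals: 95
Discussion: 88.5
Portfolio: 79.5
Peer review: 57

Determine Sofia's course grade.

C+

Discussion (88.5) ≤ Practicals (95), so Practicals stays at 95.
Weighted total:
  Reflections 75.5 × 0.12 = 9.06
  Term paper 52.5 × 0.07 = 3.675
  Practicals 95 × 0.27 = 25.65
  Discussion 88.5 × 0.19 = 16.815
  Portfolio 79.5 × 0.1 = 7.95
  Peer review 57 × 0.25 = 14.25
Sum = 77.4
77.4 is ≥ 77 and < 80 → C+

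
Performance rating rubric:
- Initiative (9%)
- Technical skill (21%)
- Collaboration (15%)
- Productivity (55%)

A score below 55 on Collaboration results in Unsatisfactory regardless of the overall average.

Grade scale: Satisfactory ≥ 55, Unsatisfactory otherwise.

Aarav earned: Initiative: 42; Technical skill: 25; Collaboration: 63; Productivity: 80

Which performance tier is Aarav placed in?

Satisfactory

Collaboration score 63 ≥ 55: minimum met.
Weighted total:
  Initiative 42 × 0.09 = 3.78
  Technical skill 25 × 0.21 = 5.25
  Collaboration 63 × 0.15 = 9.45
  Productivity 80 × 0.55 = 44
Sum = 62.48
62.48 ≥ 55 → Satisfactory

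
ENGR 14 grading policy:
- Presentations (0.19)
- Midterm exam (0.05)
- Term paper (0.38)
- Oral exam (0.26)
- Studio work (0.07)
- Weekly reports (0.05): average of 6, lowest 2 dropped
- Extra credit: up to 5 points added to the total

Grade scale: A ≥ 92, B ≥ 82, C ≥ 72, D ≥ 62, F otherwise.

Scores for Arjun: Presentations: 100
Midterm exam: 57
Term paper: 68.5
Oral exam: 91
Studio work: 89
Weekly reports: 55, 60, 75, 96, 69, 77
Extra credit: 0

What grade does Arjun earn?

Weekly reports: drop 55, 60 → average of remaining 4 = 317/4 = 79.25
Weighted total:
  Presentations 100 × 0.19 = 19
  Midterm exam 57 × 0.05 = 2.85
  Term paper 68.5 × 0.38 = 26.03
  Oral exam 91 × 0.26 = 23.66
  Studio work 89 × 0.07 = 6.23
  Weekly reports 79.25 × 0.05 = 3.9625
Sum = 81.7325
Extra credit: 81.7325 + 0 = 81.7325
81.7325 is ≥ 72 and < 82 → C

C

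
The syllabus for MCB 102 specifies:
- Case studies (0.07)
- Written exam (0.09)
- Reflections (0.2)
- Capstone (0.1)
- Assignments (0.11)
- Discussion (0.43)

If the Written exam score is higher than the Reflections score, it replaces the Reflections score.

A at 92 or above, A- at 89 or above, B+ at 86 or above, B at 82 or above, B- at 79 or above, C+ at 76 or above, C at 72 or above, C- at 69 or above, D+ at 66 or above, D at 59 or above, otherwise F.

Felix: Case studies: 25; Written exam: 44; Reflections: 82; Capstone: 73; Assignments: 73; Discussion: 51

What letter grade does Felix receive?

Written exam (44) ≤ Reflections (82), so Reflections stays at 82.
Weighted total:
  Case studies 25 × 0.07 = 1.75
  Written exam 44 × 0.09 = 3.96
  Reflections 82 × 0.2 = 16.4
  Capstone 73 × 0.1 = 7.3
  Assignments 73 × 0.11 = 8.03
  Discussion 51 × 0.43 = 21.93
Sum = 59.37
59.37 is ≥ 59 and < 66 → D

D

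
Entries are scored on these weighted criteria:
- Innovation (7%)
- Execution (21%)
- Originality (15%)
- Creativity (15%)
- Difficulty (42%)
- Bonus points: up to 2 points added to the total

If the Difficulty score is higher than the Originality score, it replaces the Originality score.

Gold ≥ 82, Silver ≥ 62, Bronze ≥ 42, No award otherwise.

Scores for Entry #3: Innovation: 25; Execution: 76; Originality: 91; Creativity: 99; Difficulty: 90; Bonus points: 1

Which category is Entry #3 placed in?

Gold

Difficulty (90) ≤ Originality (91), so Originality stays at 91.
Weighted total:
  Innovation 25 × 0.07 = 1.75
  Execution 76 × 0.21 = 15.96
  Originality 91 × 0.15 = 13.65
  Creativity 99 × 0.15 = 14.85
  Difficulty 90 × 0.42 = 37.8
Sum = 84.01
Bonus points: 84.01 + 1 = 85.01
85.01 ≥ 82 → Gold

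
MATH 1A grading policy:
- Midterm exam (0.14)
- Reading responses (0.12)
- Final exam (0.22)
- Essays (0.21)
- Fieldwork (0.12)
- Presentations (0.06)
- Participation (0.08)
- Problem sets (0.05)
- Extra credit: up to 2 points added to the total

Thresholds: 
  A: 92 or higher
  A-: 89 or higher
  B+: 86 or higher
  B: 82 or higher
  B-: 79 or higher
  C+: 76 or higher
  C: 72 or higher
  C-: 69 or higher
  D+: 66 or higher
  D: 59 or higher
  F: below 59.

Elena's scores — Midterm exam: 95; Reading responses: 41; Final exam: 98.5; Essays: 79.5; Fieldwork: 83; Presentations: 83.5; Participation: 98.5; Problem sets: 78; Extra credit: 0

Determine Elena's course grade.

B

Weighted total:
  Midterm exam 95 × 0.14 = 13.3
  Reading responses 41 × 0.12 = 4.92
  Final exam 98.5 × 0.22 = 21.67
  Essays 79.5 × 0.21 = 16.695
  Fieldwork 83 × 0.12 = 9.96
  Presentations 83.5 × 0.06 = 5.01
  Participation 98.5 × 0.08 = 7.88
  Problem sets 78 × 0.05 = 3.9
Sum = 83.335
Extra credit: 83.335 + 0 = 83.335
83.335 is ≥ 82 and < 86 → B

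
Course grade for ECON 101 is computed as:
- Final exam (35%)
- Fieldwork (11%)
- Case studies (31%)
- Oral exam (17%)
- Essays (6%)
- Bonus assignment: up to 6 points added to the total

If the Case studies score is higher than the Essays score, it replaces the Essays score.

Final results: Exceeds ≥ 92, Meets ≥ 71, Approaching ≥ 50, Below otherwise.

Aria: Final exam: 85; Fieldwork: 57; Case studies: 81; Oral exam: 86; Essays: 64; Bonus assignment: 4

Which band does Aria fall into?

Case studies (81) > Essays (64), so Essays counts as 81.
Weighted total:
  Final exam 85 × 0.35 = 29.75
  Fieldwork 57 × 0.11 = 6.27
  Case studies 81 × 0.31 = 25.11
  Oral exam 86 × 0.17 = 14.62
  Essays 81 × 0.06 = 4.86
Sum = 80.61
Bonus assignment: 80.61 + 4 = 84.61
84.61 is ≥ 71 and < 92 → Meets

Meets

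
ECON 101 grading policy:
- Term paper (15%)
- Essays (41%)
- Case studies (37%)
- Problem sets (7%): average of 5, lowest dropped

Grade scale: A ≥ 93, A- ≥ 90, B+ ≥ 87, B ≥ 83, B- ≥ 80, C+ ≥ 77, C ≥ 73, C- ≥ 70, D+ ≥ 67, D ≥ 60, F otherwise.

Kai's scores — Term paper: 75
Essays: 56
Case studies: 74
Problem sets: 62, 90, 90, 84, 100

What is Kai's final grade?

Problem sets: drop 62 → average of remaining 4 = 364/4 = 91
Weighted total:
  Term paper 75 × 0.15 = 11.25
  Essays 56 × 0.41 = 22.96
  Case studies 74 × 0.37 = 27.38
  Problem sets 91 × 0.07 = 6.37
Sum = 67.96
67.96 is ≥ 67 and < 70 → D+

D+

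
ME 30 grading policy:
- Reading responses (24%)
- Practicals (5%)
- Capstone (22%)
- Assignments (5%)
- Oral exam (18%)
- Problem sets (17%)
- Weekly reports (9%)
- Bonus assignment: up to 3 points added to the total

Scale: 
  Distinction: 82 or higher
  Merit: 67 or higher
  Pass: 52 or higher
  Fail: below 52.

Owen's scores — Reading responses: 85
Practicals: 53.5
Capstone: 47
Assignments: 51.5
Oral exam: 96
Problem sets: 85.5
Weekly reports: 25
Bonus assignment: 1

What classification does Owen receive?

Merit

Weighted total:
  Reading responses 85 × 0.24 = 20.4
  Practicals 53.5 × 0.05 = 2.675
  Capstone 47 × 0.22 = 10.34
  Assignments 51.5 × 0.05 = 2.575
  Oral exam 96 × 0.18 = 17.28
  Problem sets 85.5 × 0.17 = 14.535
  Weekly reports 25 × 0.09 = 2.25
Sum = 70.055
Bonus assignment: 70.055 + 1 = 71.055
71.055 is ≥ 67 and < 82 → Merit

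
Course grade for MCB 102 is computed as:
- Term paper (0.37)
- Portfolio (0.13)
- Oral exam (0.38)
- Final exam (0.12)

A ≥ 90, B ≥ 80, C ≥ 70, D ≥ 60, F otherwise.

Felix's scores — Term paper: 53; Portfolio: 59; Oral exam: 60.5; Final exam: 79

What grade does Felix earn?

F

Weighted total:
  Term paper 53 × 0.37 = 19.61
  Portfolio 59 × 0.13 = 7.67
  Oral exam 60.5 × 0.38 = 22.99
  Final exam 79 × 0.12 = 9.48
Sum = 59.75
59.75 < 60 → F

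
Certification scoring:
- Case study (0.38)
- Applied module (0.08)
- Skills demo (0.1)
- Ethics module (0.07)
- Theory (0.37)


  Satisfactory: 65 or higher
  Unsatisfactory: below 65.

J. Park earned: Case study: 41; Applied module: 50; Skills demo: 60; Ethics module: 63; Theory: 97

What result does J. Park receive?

Weighted total:
  Case study 41 × 0.38 = 15.58
  Applied module 50 × 0.08 = 4
  Skills demo 60 × 0.1 = 6
  Ethics module 63 × 0.07 = 4.41
  Theory 97 × 0.37 = 35.89
Sum = 65.88
65.88 ≥ 65 → Satisfactory

Satisfactory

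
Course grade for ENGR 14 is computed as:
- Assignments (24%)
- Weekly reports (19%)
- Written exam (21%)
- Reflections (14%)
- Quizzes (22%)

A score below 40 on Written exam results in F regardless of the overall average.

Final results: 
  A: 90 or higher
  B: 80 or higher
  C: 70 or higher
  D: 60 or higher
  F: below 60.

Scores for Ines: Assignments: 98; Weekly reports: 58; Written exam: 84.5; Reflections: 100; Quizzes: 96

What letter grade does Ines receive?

B

Written exam score 84.5 ≥ 40: minimum met.
Weighted total:
  Assignments 98 × 0.24 = 23.52
  Weekly reports 58 × 0.19 = 11.02
  Written exam 84.5 × 0.21 = 17.745
  Reflections 100 × 0.14 = 14
  Quizzes 96 × 0.22 = 21.12
Sum = 87.405
87.405 is ≥ 80 and < 90 → B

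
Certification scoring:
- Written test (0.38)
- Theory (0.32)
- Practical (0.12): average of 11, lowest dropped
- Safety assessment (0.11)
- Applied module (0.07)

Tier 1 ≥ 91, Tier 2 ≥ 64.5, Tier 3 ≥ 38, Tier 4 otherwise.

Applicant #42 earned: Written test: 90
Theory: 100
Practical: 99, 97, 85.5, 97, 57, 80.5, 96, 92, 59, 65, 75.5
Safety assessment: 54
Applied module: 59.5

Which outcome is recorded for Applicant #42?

Practical: drop 57 → average of remaining 10 = 846.5/10 = 84.65
Weighted total:
  Written test 90 × 0.38 = 34.2
  Theory 100 × 0.32 = 32
  Practical 84.65 × 0.12 = 10.158
  Safety assessment 54 × 0.11 = 5.94
  Applied module 59.5 × 0.07 = 4.165
Sum = 86.463
86.463 is ≥ 64.5 and < 91 → Tier 2

Tier 2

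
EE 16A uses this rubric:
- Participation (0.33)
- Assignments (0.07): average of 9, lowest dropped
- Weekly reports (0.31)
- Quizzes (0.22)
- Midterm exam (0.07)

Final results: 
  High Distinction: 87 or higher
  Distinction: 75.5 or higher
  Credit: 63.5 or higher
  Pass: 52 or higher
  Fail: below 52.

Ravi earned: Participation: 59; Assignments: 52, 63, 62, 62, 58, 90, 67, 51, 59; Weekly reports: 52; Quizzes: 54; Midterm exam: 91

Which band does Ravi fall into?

Pass

Assignments: drop 51 → average of remaining 8 = 513/8 = 64.125
Weighted total:
  Participation 59 × 0.33 = 19.47
  Assignments 64.125 × 0.07 = 4.48875
  Weekly reports 52 × 0.31 = 16.12
  Quizzes 54 × 0.22 = 11.88
  Midterm exam 91 × 0.07 = 6.37
Sum = 58.32875
58.32875 is ≥ 52 and < 63.5 → Pass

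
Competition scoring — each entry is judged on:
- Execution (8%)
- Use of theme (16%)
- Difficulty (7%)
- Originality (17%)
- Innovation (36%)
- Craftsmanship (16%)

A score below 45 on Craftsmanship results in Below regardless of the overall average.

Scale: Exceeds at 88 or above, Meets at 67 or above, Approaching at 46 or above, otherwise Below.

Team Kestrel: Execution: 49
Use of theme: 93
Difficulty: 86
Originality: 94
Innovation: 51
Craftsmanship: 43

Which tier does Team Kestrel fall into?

Craftsmanship score 43 < 45: minimum not met.
Weighted total:
  Execution 49 × 0.08 = 3.92
  Use of theme 93 × 0.16 = 14.88
  Difficulty 86 × 0.07 = 6.02
  Originality 94 × 0.17 = 15.98
  Innovation 51 × 0.36 = 18.36
  Craftsmanship 43 × 0.16 = 6.88
Sum = 66.04
Because the Craftsmanship minimum was not met, the result is Below.

Below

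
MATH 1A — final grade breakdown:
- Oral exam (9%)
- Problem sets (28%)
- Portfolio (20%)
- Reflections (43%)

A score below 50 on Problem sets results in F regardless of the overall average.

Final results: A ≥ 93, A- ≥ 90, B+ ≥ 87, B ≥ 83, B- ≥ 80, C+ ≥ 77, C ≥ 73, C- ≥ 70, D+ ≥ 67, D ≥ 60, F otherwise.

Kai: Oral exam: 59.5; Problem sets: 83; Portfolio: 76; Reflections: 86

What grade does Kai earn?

Problem sets score 83 ≥ 50: minimum met.
Weighted total:
  Oral exam 59.5 × 0.09 = 5.355
  Problem sets 83 × 0.28 = 23.24
  Portfolio 76 × 0.2 = 15.2
  Reflections 86 × 0.43 = 36.98
Sum = 80.775
80.775 is ≥ 80 and < 83 → B-

B-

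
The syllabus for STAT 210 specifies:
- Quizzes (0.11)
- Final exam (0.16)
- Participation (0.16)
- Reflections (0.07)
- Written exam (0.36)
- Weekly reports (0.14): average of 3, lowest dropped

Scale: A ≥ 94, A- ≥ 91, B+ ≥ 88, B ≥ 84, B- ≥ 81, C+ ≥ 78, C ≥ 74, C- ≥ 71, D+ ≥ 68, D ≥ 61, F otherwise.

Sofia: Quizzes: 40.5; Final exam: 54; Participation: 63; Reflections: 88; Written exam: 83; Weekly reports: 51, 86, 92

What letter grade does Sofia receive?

Weekly reports: drop 51 → average of remaining 2 = 178/2 = 89
Weighted total:
  Quizzes 40.5 × 0.11 = 4.455
  Final exam 54 × 0.16 = 8.64
  Participation 63 × 0.16 = 10.08
  Reflections 88 × 0.07 = 6.16
  Written exam 83 × 0.36 = 29.88
  Weekly reports 89 × 0.14 = 12.46
Sum = 71.675
71.675 is ≥ 71 and < 74 → C-

C-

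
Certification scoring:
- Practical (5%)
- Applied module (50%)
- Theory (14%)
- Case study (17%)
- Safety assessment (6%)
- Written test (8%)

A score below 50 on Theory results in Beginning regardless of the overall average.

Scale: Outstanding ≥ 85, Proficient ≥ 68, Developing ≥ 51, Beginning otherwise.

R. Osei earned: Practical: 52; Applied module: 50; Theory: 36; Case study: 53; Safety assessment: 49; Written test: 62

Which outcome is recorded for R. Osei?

Beginning

Theory score 36 < 50: minimum not met.
Weighted total:
  Practical 52 × 0.05 = 2.6
  Applied module 50 × 0.5 = 25
  Theory 36 × 0.14 = 5.04
  Case study 53 × 0.17 = 9.01
  Safety assessment 49 × 0.06 = 2.94
  Written test 62 × 0.08 = 4.96
Sum = 49.55
Because the Theory minimum was not met, the result is Beginning.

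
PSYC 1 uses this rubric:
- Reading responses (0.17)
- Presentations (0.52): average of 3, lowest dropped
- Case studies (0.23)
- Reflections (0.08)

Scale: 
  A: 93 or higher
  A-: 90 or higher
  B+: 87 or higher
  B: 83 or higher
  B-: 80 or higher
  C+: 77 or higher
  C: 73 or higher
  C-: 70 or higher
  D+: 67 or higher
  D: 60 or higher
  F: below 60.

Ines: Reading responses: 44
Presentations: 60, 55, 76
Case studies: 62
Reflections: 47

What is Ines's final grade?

D

Presentations: drop 55 → average of remaining 2 = 136/2 = 68
Weighted total:
  Reading responses 44 × 0.17 = 7.48
  Presentations 68 × 0.52 = 35.36
  Case studies 62 × 0.23 = 14.26
  Reflections 47 × 0.08 = 3.76
Sum = 60.86
60.86 is ≥ 60 and < 67 → D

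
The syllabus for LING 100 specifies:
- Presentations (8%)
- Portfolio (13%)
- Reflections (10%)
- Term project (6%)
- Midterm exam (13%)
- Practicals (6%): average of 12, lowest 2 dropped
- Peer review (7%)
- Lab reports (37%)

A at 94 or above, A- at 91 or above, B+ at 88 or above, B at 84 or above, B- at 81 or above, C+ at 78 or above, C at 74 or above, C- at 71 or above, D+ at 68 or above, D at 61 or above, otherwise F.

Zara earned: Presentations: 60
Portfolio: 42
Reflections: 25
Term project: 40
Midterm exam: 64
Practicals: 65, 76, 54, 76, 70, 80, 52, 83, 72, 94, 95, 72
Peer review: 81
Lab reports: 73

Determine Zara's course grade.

F

Practicals: drop 52, 54 → average of remaining 10 = 783/10 = 78.3
Weighted total:
  Presentations 60 × 0.08 = 4.8
  Portfolio 42 × 0.13 = 5.46
  Reflections 25 × 0.1 = 2.5
  Term project 40 × 0.06 = 2.4
  Midterm exam 64 × 0.13 = 8.32
  Practicals 78.3 × 0.06 = 4.698
  Peer review 81 × 0.07 = 5.67
  Lab reports 73 × 0.37 = 27.01
Sum = 60.858
60.858 < 61 → F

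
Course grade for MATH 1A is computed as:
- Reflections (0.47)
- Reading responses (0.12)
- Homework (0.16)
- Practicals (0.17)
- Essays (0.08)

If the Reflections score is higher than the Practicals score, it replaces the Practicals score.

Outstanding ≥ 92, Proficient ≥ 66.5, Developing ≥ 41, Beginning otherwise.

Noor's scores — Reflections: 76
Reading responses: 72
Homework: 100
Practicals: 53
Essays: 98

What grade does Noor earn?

Proficient

Reflections (76) > Practicals (53), so Practicals counts as 76.
Weighted total:
  Reflections 76 × 0.47 = 35.72
  Reading responses 72 × 0.12 = 8.64
  Homework 100 × 0.16 = 16
  Practicals 76 × 0.17 = 12.92
  Essays 98 × 0.08 = 7.84
Sum = 81.12
81.12 is ≥ 66.5 and < 92 → Proficient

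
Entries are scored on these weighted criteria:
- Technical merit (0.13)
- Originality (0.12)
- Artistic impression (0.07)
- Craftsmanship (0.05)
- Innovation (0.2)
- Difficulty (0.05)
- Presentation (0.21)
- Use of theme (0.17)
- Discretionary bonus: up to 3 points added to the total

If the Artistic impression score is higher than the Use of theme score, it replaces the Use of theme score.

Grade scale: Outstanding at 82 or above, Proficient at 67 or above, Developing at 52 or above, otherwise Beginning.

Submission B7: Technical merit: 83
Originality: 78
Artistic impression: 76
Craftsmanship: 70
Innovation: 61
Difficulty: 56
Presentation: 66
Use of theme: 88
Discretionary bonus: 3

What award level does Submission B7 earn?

Artistic impression (76) ≤ Use of theme (88), so Use of theme stays at 88.
Weighted total:
  Technical merit 83 × 0.13 = 10.79
  Originality 78 × 0.12 = 9.36
  Artistic impression 76 × 0.07 = 5.32
  Craftsmanship 70 × 0.05 = 3.5
  Innovation 61 × 0.2 = 12.2
  Difficulty 56 × 0.05 = 2.8
  Presentation 66 × 0.21 = 13.86
  Use of theme 88 × 0.17 = 14.96
Sum = 72.79
Discretionary bonus: 72.79 + 3 = 75.79
75.79 is ≥ 67 and < 82 → Proficient

Proficient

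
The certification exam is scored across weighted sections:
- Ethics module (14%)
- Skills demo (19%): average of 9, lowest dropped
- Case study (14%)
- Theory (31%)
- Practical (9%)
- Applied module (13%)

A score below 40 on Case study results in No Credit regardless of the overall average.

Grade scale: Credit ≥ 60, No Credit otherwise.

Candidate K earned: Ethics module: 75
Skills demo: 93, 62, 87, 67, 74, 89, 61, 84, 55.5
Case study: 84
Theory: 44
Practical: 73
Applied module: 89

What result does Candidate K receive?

Credit

Skills demo: drop 55.5 → average of remaining 8 = 617/8 = 77.125
Case study score 84 ≥ 40: minimum met.
Weighted total:
  Ethics module 75 × 0.14 = 10.5
  Skills demo 77.125 × 0.19 = 14.65375
  Case study 84 × 0.14 = 11.76
  Theory 44 × 0.31 = 13.64
  Practical 73 × 0.09 = 6.57
  Applied module 89 × 0.13 = 11.57
Sum = 68.69375
68.69375 ≥ 60 → Credit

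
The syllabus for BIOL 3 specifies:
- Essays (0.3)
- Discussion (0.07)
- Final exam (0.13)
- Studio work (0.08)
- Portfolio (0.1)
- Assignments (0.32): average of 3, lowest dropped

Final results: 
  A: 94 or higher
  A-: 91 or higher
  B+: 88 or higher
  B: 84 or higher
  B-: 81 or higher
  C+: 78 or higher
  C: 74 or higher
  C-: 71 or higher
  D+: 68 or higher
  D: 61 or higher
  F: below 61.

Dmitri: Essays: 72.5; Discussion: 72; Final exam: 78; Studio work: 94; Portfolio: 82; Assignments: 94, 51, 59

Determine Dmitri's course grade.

C

Assignments: drop 51 → average of remaining 2 = 153/2 = 76.5
Weighted total:
  Essays 72.5 × 0.3 = 21.75
  Discussion 72 × 0.07 = 5.04
  Final exam 78 × 0.13 = 10.14
  Studio work 94 × 0.08 = 7.52
  Portfolio 82 × 0.1 = 8.2
  Assignments 76.5 × 0.32 = 24.48
Sum = 77.13
77.13 is ≥ 74 and < 78 → C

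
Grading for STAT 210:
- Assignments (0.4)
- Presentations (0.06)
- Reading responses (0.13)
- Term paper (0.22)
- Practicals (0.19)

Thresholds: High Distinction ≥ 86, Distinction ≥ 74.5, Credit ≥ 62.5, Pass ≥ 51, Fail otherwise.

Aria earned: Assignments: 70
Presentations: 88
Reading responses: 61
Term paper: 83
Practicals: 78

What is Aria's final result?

Credit

Weighted total:
  Assignments 70 × 0.4 = 28
  Presentations 88 × 0.06 = 5.28
  Reading responses 61 × 0.13 = 7.93
  Term paper 83 × 0.22 = 18.26
  Practicals 78 × 0.19 = 14.82
Sum = 74.29
74.29 is ≥ 62.5 and < 74.5 → Credit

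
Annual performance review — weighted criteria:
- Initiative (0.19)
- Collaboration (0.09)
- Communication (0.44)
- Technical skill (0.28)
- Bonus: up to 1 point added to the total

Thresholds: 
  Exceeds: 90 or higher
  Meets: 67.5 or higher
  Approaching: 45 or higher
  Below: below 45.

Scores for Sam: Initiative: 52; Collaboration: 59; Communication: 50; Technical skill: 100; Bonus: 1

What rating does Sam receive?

Weighted total:
  Initiative 52 × 0.19 = 9.88
  Collaboration 59 × 0.09 = 5.31
  Communication 50 × 0.44 = 22
  Technical skill 100 × 0.28 = 28
Sum = 65.19
Bonus: 65.19 + 1 = 66.19
66.19 is ≥ 45 and < 67.5 → Approaching

Approaching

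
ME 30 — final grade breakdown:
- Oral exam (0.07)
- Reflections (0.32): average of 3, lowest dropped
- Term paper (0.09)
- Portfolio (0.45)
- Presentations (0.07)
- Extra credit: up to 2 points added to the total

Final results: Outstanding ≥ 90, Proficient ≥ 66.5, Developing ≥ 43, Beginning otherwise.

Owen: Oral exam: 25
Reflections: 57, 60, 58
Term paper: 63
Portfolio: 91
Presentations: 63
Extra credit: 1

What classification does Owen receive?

Proficient

Reflections: drop 57 → average of remaining 2 = 118/2 = 59
Weighted total:
  Oral exam 25 × 0.07 = 1.75
  Reflections 59 × 0.32 = 18.88
  Term paper 63 × 0.09 = 5.67
  Portfolio 91 × 0.45 = 40.95
  Presentations 63 × 0.07 = 4.41
Sum = 71.66
Extra credit: 71.66 + 1 = 72.66
72.66 is ≥ 66.5 and < 90 → Proficient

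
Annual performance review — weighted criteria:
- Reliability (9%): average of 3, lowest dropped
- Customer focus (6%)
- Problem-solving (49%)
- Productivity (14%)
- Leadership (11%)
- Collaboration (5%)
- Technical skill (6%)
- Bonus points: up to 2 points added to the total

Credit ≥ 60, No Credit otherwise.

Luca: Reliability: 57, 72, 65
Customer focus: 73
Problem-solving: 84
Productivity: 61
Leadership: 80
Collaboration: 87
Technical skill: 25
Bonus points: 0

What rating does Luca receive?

Reliability: drop 57 → average of remaining 2 = 137/2 = 68.5
Weighted total:
  Reliability 68.5 × 0.09 = 6.165
  Customer focus 73 × 0.06 = 4.38
  Problem-solving 84 × 0.49 = 41.16
  Productivity 61 × 0.14 = 8.54
  Leadership 80 × 0.11 = 8.8
  Collaboration 87 × 0.05 = 4.35
  Technical skill 25 × 0.06 = 1.5
Sum = 74.895
Bonus points: 74.895 + 0 = 74.895
74.895 ≥ 60 → Credit

Credit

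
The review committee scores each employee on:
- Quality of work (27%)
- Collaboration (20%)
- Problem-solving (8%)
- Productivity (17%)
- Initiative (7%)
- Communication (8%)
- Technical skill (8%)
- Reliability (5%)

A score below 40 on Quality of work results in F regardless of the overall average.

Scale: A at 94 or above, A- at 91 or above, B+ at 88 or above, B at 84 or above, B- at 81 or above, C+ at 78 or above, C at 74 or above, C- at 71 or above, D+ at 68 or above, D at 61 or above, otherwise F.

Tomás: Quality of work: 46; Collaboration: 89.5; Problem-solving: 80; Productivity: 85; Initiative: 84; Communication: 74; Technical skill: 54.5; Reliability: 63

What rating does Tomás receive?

D+

Quality of work score 46 ≥ 40: minimum met.
Weighted total:
  Quality of work 46 × 0.27 = 12.42
  Collaboration 89.5 × 0.2 = 17.9
  Problem-solving 80 × 0.08 = 6.4
  Productivity 85 × 0.17 = 14.45
  Initiative 84 × 0.07 = 5.88
  Communication 74 × 0.08 = 5.92
  Technical skill 54.5 × 0.08 = 4.36
  Reliability 63 × 0.05 = 3.15
Sum = 70.48
70.48 is ≥ 68 and < 71 → D+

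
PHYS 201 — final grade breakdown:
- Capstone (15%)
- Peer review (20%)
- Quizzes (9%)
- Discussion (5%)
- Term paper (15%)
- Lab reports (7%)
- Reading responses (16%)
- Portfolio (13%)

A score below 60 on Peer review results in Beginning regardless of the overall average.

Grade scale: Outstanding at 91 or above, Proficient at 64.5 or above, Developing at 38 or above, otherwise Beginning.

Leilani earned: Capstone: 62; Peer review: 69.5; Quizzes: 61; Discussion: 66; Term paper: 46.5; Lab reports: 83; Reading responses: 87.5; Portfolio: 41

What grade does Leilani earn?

Developing

Peer review score 69.5 ≥ 60: minimum met.
Weighted total:
  Capstone 62 × 0.15 = 9.3
  Peer review 69.5 × 0.2 = 13.9
  Quizzes 61 × 0.09 = 5.49
  Discussion 66 × 0.05 = 3.3
  Term paper 46.5 × 0.15 = 6.975
  Lab reports 83 × 0.07 = 5.81
  Reading responses 87.5 × 0.16 = 14
  Portfolio 41 × 0.13 = 5.33
Sum = 64.105
64.105 is ≥ 38 and < 64.5 → Developing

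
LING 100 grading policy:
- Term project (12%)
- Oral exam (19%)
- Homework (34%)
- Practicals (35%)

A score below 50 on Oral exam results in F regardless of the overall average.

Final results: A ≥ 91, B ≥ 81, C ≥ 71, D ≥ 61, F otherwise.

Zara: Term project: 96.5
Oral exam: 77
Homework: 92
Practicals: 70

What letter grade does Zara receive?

B

Oral exam score 77 ≥ 50: minimum met.
Weighted total:
  Term project 96.5 × 0.12 = 11.58
  Oral exam 77 × 0.19 = 14.63
  Homework 92 × 0.34 = 31.28
  Practicals 70 × 0.35 = 24.5
Sum = 81.99
81.99 is ≥ 81 and < 91 → B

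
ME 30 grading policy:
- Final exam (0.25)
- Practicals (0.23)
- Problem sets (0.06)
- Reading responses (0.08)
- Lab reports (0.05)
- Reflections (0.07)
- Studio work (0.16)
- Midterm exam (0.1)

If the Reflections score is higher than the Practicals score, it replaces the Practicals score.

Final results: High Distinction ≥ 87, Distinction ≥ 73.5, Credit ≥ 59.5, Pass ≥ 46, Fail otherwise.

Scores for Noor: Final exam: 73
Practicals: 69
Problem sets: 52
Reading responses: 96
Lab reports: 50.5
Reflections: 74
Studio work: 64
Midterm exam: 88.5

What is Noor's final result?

Credit

Reflections (74) > Practicals (69), so Practicals counts as 74.
Weighted total:
  Final exam 73 × 0.25 = 18.25
  Practicals 74 × 0.23 = 17.02
  Problem sets 52 × 0.06 = 3.12
  Reading responses 96 × 0.08 = 7.68
  Lab reports 50.5 × 0.05 = 2.525
  Reflections 74 × 0.07 = 5.18
  Studio work 64 × 0.16 = 10.24
  Midterm exam 88.5 × 0.1 = 8.85
Sum = 72.865
72.865 is ≥ 59.5 and < 73.5 → Credit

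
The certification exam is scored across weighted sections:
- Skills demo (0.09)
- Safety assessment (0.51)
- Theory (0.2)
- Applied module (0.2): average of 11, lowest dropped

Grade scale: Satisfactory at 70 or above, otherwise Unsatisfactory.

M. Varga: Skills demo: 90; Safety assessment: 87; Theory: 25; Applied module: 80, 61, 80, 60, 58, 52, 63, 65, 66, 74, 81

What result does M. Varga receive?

Applied module: drop 52 → average of remaining 10 = 688/10 = 68.8
Weighted total:
  Skills demo 90 × 0.09 = 8.1
  Safety assessment 87 × 0.51 = 44.37
  Theory 25 × 0.2 = 5
  Applied module 68.8 × 0.2 = 13.76
Sum = 71.23
71.23 ≥ 70 → Satisfactory

Satisfactory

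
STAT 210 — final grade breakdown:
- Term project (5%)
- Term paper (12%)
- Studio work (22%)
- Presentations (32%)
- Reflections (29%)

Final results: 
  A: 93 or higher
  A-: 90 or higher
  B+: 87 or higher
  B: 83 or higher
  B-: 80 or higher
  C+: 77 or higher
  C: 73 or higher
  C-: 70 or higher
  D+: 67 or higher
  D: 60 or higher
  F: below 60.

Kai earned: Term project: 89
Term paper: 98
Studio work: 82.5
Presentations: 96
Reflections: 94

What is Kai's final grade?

Weighted total:
  Term project 89 × 0.05 = 4.45
  Term paper 98 × 0.12 = 11.76
  Studio work 82.5 × 0.22 = 18.15
  Presentations 96 × 0.32 = 30.72
  Reflections 94 × 0.29 = 27.26
Sum = 92.34
92.34 is ≥ 90 and < 93 → A-

A-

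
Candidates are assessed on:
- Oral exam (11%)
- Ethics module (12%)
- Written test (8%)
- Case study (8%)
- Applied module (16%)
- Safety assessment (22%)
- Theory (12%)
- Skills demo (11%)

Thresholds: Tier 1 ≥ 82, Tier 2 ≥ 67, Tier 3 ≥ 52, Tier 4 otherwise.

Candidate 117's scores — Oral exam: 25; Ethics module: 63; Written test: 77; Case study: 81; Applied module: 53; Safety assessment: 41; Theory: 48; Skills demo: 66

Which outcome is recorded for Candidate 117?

Weighted total:
  Oral exam 25 × 0.11 = 2.75
  Ethics module 63 × 0.12 = 7.56
  Written test 77 × 0.08 = 6.16
  Case study 81 × 0.08 = 6.48
  Applied module 53 × 0.16 = 8.48
  Safety assessment 41 × 0.22 = 9.02
  Theory 48 × 0.12 = 5.76
  Skills demo 66 × 0.11 = 7.26
Sum = 53.47
53.47 is ≥ 52 and < 67 → Tier 3

Tier 3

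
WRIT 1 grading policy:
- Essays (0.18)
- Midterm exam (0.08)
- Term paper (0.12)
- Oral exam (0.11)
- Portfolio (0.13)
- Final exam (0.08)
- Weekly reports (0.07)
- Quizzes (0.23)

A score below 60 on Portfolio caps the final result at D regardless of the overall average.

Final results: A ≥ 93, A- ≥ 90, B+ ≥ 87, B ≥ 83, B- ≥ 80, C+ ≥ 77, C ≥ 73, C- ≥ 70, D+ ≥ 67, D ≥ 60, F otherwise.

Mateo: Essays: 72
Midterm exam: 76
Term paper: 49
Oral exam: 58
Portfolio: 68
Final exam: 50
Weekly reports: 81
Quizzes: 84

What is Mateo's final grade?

Portfolio score 68 ≥ 60: minimum met.
Weighted total:
  Essays 72 × 0.18 = 12.96
  Midterm exam 76 × 0.08 = 6.08
  Term paper 49 × 0.12 = 5.88
  Oral exam 58 × 0.11 = 6.38
  Portfolio 68 × 0.13 = 8.84
  Final exam 50 × 0.08 = 4
  Weekly reports 81 × 0.07 = 5.67
  Quizzes 84 × 0.23 = 19.32
Sum = 69.13
69.13 is ≥ 67 and < 70 → D+

D+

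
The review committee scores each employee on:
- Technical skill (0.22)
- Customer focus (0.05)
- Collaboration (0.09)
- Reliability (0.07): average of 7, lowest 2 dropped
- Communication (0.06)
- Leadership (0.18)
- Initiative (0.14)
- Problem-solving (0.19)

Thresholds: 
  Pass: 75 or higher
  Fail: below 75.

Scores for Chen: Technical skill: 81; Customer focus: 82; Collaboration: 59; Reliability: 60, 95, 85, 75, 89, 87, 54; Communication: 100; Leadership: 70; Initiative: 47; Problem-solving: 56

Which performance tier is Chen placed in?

Reliability: drop 54, 60 → average of remaining 5 = 431/5 = 86.2
Weighted total:
  Technical skill 81 × 0.22 = 17.82
  Customer focus 82 × 0.05 = 4.1
  Collaboration 59 × 0.09 = 5.31
  Reliability 86.2 × 0.07 = 6.034
  Communication 100 × 0.06 = 6
  Leadership 70 × 0.18 = 12.6
  Initiative 47 × 0.14 = 6.58
  Problem-solving 56 × 0.19 = 10.64
Sum = 69.084
69.084 < 75 → Fail

Fail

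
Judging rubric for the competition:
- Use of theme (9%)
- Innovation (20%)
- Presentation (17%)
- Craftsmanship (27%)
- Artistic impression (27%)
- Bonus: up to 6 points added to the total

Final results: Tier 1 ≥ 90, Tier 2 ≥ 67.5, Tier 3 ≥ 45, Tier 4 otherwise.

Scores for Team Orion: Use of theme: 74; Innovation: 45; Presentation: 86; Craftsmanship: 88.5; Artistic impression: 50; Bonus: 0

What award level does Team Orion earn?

Weighted total:
  Use of theme 74 × 0.09 = 6.66
  Innovation 45 × 0.2 = 9
  Presentation 86 × 0.17 = 14.62
  Craftsmanship 88.5 × 0.27 = 23.895
  Artistic impression 50 × 0.27 = 13.5
Sum = 67.675
Bonus: 67.675 + 0 = 67.675
67.675 is ≥ 67.5 and < 90 → Tier 2

Tier 2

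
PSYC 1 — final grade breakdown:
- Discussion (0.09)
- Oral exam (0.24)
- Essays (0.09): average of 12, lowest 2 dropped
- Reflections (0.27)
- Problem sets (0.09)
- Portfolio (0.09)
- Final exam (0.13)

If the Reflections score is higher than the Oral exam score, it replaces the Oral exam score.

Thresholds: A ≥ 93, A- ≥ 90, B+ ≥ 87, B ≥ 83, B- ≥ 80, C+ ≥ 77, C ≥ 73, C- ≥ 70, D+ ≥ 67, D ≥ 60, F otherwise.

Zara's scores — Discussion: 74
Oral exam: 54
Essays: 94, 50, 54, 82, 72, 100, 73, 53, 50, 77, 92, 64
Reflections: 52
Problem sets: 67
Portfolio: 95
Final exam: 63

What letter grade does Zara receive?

D

Essays: drop 50, 50 → average of remaining 10 = 761/10 = 76.1
Reflections (52) ≤ Oral exam (54), so Oral exam stays at 54.
Weighted total:
  Discussion 74 × 0.09 = 6.66
  Oral exam 54 × 0.24 = 12.96
  Essays 76.1 × 0.09 = 6.849
  Reflections 52 × 0.27 = 14.04
  Problem sets 67 × 0.09 = 6.03
  Portfolio 95 × 0.09 = 8.55
  Final exam 63 × 0.13 = 8.19
Sum = 63.279
63.279 is ≥ 60 and < 67 → D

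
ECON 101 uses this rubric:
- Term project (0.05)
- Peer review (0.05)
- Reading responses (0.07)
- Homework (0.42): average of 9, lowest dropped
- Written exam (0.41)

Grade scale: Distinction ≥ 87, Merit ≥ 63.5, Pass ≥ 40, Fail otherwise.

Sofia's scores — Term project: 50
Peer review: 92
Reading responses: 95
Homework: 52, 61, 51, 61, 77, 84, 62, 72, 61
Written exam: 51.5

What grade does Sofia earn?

Homework: drop 51 → average of remaining 8 = 530/8 = 66.25
Weighted total:
  Term project 50 × 0.05 = 2.5
  Peer review 92 × 0.05 = 4.6
  Reading responses 95 × 0.07 = 6.65
  Homework 66.25 × 0.42 = 27.825
  Written exam 51.5 × 0.41 = 21.115
Sum = 62.69
62.69 is ≥ 40 and < 63.5 → Pass

Pass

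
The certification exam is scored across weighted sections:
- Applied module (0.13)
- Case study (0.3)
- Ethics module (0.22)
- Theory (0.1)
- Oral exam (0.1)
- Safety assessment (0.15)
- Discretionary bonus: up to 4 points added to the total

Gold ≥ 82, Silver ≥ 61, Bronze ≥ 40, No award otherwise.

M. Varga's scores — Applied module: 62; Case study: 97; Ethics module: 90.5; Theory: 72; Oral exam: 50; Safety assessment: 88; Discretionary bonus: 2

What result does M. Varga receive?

Weighted total:
  Applied module 62 × 0.13 = 8.06
  Case study 97 × 0.3 = 29.1
  Ethics module 90.5 × 0.22 = 19.91
  Theory 72 × 0.1 = 7.2
  Oral exam 50 × 0.1 = 5
  Safety assessment 88 × 0.15 = 13.2
Sum = 82.47
Discretionary bonus: 82.47 + 2 = 84.47
84.47 ≥ 82 → Gold

Gold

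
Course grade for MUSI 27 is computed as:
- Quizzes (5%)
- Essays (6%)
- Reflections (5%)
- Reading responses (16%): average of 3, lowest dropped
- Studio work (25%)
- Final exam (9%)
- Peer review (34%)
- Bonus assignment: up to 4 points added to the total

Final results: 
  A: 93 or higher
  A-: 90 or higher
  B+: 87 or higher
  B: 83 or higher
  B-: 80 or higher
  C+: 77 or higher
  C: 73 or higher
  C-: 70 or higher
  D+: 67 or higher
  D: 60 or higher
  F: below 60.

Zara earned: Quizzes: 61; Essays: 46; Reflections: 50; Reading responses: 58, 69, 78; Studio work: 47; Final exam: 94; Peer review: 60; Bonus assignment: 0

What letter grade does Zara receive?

Reading responses: drop 58 → average of remaining 2 = 147/2 = 73.5
Weighted total:
  Quizzes 61 × 0.05 = 3.05
  Essays 46 × 0.06 = 2.76
  Reflections 50 × 0.05 = 2.5
  Reading responses 73.5 × 0.16 = 11.76
  Studio work 47 × 0.25 = 11.75
  Final exam 94 × 0.09 = 8.46
  Peer review 60 × 0.34 = 20.4
Sum = 60.68
Bonus assignment: 60.68 + 0 = 60.68
60.68 is ≥ 60 and < 67 → D

D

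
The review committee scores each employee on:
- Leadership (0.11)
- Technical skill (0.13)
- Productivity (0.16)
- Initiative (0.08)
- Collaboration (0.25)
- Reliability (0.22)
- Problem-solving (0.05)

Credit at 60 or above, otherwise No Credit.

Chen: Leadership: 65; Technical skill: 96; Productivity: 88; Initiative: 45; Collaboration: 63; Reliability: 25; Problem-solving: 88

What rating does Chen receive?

Credit

Weighted total:
  Leadership 65 × 0.11 = 7.15
  Technical skill 96 × 0.13 = 12.48
  Productivity 88 × 0.16 = 14.08
  Initiative 45 × 0.08 = 3.6
  Collaboration 63 × 0.25 = 15.75
  Reliability 25 × 0.22 = 5.5
  Problem-solving 88 × 0.05 = 4.4
Sum = 62.96
62.96 ≥ 60 → Credit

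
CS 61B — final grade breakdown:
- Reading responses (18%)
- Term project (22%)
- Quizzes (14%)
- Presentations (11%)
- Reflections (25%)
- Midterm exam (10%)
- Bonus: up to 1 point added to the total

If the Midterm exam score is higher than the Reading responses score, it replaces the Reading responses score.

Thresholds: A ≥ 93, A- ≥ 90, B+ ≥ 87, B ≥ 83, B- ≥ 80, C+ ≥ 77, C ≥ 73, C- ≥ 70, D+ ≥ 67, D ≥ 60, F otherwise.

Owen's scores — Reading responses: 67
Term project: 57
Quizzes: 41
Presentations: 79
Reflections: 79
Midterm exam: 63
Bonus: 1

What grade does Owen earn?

D

Midterm exam (63) ≤ Reading responses (67), so Reading responses stays at 67.
Weighted total:
  Reading responses 67 × 0.18 = 12.06
  Term project 57 × 0.22 = 12.54
  Quizzes 41 × 0.14 = 5.74
  Presentations 79 × 0.11 = 8.69
  Reflections 79 × 0.25 = 19.75
  Midterm exam 63 × 0.1 = 6.3
Sum = 65.08
Bonus: 65.08 + 1 = 66.08
66.08 is ≥ 60 and < 67 → D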